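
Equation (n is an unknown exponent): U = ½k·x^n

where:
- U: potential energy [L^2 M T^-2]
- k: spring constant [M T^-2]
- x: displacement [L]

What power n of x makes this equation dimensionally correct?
n = 2

U has dimensions [L^2 M T^-2]; x has dimensions [L].
The rest of the RHS has dimensions [M T^-2], so x^n must supply [L^2].
With n = 2: ½k·x^2 has dimensions [L^2 M T^-2], matching the LHS ✓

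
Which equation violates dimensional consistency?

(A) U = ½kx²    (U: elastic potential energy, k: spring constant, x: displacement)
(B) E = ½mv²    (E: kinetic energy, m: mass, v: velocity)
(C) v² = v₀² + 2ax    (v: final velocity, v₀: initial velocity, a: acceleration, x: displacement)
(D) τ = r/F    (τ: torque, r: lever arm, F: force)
(D) τ = r/F

The equation (D) τ = r/F is dimensionally incorrect.

LHS (τ): [L^2 M T^-2]
RHS (r/F): [M^-1 T^2] ✗

The dimensions do not match. The other three equations balance.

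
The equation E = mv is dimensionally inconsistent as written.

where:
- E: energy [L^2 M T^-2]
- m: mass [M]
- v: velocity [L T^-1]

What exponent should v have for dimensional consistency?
The exponent of v should be 2: E = mv^2

The LHS E has dimensions [L^2 M T^-2]; v has dimensions [L T^-1].
As written, the RHS mv (exponent 1 on v) has dimensions [L M T^-1], which does not match.
With exponent 2, the RHS mv^2 has dimensions [L^2 M T^-2], matching the LHS.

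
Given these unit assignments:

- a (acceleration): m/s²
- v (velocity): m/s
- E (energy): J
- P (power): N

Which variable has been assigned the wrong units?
P

The variable P (power) should have units W, not N.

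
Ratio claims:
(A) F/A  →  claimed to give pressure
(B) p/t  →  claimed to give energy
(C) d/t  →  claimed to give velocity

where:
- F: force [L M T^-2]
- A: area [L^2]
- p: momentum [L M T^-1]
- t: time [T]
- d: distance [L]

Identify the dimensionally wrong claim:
(B) p/t does not give energy

(A) F/A: [L^-1 M T^-2] = pressure [L^-1 M T^-2] ✓
(B) p/t: [L M T^-2] ≠ energy [L^2 M T^-2] ✗
(C) d/t: [L T^-1] = velocity [L T^-1] ✓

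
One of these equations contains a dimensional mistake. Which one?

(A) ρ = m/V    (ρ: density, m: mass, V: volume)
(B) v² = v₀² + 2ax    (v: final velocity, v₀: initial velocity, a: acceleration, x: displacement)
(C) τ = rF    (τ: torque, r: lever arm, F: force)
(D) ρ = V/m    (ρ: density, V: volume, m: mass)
(D) ρ = V/m

The equation (D) ρ = V/m is dimensionally incorrect.

LHS (ρ): [L^-3 M]
RHS (V/m): [L^3 M^-1] ✗

The dimensions do not match. The other three equations balance.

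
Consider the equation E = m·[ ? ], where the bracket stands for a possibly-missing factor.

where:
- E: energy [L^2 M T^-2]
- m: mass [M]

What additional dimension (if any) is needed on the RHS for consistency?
[L^2 T^-2] — velocity squared (e.g. v²)

E has dimensions [L^2 M T^-2]; m has dimensions [M].
The bracketed factor must supply [L^2 M T^-2] / [M] = [L^2 T^-2].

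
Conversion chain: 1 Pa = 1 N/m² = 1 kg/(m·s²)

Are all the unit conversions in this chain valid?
The chain is correct (no errors).

Correct: Pascal is Newton per square meter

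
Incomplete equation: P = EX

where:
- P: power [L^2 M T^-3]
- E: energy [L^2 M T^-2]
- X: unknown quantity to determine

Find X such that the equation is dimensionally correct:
X = f (inverse time / frequency (1/t)), dimensions [T^-1]

P has dimensions [L^2 M T^-3]; the rest of the RHS (E) has dimensions [L^2 M T^-2].
So X must have dimensions [T^-1] — X = f (inverse time / frequency (1/t)).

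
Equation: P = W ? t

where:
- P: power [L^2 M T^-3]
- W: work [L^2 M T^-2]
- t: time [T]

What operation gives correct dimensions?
division (÷): P = W ÷ t

P [L^2 M T^-3]; W [L^2 M T^-2]; t [T].
W × t → [L^2 M T^-1] ✗
W ÷ t → [L^2 M T^-3] ✓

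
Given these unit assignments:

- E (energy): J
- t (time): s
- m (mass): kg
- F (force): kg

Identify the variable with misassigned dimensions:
F

The variable F (force) should have units N, not kg.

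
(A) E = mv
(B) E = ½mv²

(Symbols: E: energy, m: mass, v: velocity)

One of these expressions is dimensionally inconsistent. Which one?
(A)

(A) E = mv: LHS [L^2 M T^-2], RHS [L M T^-1] ✗
(B) E = ½mv²: LHS [L^2 M T^-2], RHS [L^2 M T^-2] ✓

Expression (A) E = mv is dimensionally incorrect.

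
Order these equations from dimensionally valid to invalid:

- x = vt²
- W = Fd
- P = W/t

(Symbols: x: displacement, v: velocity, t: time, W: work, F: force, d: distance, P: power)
Dimensionally correct: W = Fd, P = W/t
Dimensionally incorrect: x = vt²
Ordered (correct first, then incorrect): W = Fd, P = W/t, x = vt²

- x = vt²: LHS [L], RHS [L T] → incorrect ✗
- W = Fd: LHS [L^2 M T^-2], RHS [L^2 M T^-2] → correct ✓
- P = W/t: LHS [L^2 M T^-3], RHS [L^2 M T^-3] → correct ✓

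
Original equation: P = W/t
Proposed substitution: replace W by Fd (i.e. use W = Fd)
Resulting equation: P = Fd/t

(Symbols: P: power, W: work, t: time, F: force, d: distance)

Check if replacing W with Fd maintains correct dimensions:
Yes

[W] = [L^2 M T^-2] and [Fd] = [L^2 M T^-2]. These match, so the substitution replaces a quantity by one of the same dimensions and the result P = Fd/t has LHS [L^2 M T^-3] vs RHS [L^2 M T^-3] — still consistent.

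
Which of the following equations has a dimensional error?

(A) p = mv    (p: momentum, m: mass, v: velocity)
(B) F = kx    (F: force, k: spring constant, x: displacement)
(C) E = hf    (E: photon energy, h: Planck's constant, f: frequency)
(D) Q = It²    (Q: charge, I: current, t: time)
(D) Q = It²

The equation (D) Q = It² is dimensionally incorrect.

LHS (Q): [I T]
RHS (It²): [I T^2] ✗

The dimensions do not match. The other three equations balance.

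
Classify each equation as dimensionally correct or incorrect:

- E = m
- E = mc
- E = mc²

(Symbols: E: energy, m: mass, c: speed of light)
Dimensionally correct: E = mc²
Dimensionally incorrect: E = m, E = mc
Ordered (correct first, then incorrect): E = mc², E = m, E = mc

- E = m: LHS [L^2 M T^-2], RHS [M] → incorrect ✗
- E = mc: LHS [L^2 M T^-2], RHS [L M T^-1] → incorrect ✗
- E = mc²: LHS [L^2 M T^-2], RHS [L^2 M T^-2] → correct ✓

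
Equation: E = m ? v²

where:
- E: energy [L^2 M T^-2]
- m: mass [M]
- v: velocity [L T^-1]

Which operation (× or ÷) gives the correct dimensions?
multiplication (×): E = m × v²

E [L^2 M T^-2]; m [M]; v² [L^2 T^-2].
m × v² → [L^2 M T^-2] ✓
m ÷ v² → [L^-2 M T^2] ✗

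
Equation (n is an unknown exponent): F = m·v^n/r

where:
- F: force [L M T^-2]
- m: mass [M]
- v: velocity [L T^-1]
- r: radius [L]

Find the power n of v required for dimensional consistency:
n = 2

F has dimensions [L M T^-2]; v has dimensions [L T^-1].
The rest of the RHS has dimensions [L^-1 M], so v^n must supply [L^2 T^-2].
With n = 2: m·v^2/r has dimensions [L M T^-2], matching the LHS ✓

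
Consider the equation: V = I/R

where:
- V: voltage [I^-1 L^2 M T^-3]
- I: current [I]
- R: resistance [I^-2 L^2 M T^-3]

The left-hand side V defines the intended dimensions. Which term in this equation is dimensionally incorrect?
The right-hand side term I/R

V has dimensions [I^-1 L^2 M T^-3], but I/R has dimensions [I^3 L^-2 M^-1 T^3], so the term I/R is dimensionally wrong for V.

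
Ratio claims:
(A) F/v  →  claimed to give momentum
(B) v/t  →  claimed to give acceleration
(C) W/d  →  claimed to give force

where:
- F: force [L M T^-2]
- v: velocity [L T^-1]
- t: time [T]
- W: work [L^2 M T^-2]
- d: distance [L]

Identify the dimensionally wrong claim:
(A) F/v does not give momentum

(A) F/v: [M T^-1] ≠ momentum [L M T^-1] ✗
(B) v/t: [L T^-2] = acceleration [L T^-2] ✓
(C) W/d: [L M T^-2] = force [L M T^-2] ✓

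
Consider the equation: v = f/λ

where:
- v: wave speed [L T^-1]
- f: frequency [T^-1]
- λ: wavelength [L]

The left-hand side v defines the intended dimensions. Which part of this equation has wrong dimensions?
The right-hand side term f/λ

v has dimensions [L T^-1], but f/λ has dimensions [L^-1 T^-1], so the term f/λ is dimensionally wrong for v.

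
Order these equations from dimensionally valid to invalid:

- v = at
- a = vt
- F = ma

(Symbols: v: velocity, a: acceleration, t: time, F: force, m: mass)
Dimensionally correct: v = at, F = ma
Dimensionally incorrect: a = vt
Ordered (correct first, then incorrect): v = at, F = ma, a = vt

- v = at: LHS [L T^-1], RHS [L T^-1] → correct ✓
- a = vt: LHS [L T^-2], RHS [L] → incorrect ✗
- F = ma: LHS [L M T^-2], RHS [L M T^-2] → correct ✓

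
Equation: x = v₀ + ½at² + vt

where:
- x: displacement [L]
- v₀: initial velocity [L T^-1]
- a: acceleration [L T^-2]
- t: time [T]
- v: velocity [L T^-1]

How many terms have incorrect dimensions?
1

LHS x: [L]
- v₀: [L T^-1] ✗
- ½at²: [L] ✓
- vt: [L] ✓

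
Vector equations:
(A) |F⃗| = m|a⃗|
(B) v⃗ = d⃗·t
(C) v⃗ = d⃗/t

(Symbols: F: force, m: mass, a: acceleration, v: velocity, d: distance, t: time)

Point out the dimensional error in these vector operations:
(B) v⃗ = d⃗·t

(A) |F⃗| = m|a⃗|: LHS [L M T^-2], RHS [L M T^-2] ✓ — magnitudes of vectors are scalars
(B) v⃗ = d⃗·t: LHS [L T^-1], RHS [L T] ✗ — velocity is displacement per time; should be d⃗/t
(C) v⃗ = d⃗/t: LHS [L T^-1], RHS [L T^-1] ✓ — displacement (vector) divided by time (scalar)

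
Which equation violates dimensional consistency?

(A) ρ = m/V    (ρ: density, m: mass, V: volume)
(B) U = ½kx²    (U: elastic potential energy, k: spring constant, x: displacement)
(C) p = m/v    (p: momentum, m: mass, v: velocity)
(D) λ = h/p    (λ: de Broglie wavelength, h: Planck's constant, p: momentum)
(C) p = m/v

The equation (C) p = m/v is dimensionally incorrect.

LHS (p): [L M T^-1]
RHS (m/v): [L^-1 M T] ✗

The dimensions do not match. The other three equations balance.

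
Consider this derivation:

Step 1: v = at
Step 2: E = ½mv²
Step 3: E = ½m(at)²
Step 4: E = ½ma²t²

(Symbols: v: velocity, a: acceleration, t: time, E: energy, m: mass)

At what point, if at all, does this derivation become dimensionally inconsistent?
No step introduces an error — all steps are dimensionally consistent.

Step 1: v = at → LHS [L T^-1], RHS [L T^-1] ✓
Step 2: E = ½mv² → LHS [L^2 M T^-2], RHS [L^2 M T^-2] ✓
Step 3: E = ½m(at)² → LHS [L^2 M T^-2], RHS [L^2 M T^-2] ✓
Step 4: E = ½ma²t² → LHS [L^2 M T^-2], RHS [L^2 M T^-2] ✓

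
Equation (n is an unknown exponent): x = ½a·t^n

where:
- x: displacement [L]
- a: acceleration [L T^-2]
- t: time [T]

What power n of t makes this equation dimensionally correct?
n = 2

x has dimensions [L]; t has dimensions [T].
The rest of the RHS has dimensions [L T^-2], so t^n must supply [T^2].
With n = 2: ½a·t^2 has dimensions [L], matching the LHS ✓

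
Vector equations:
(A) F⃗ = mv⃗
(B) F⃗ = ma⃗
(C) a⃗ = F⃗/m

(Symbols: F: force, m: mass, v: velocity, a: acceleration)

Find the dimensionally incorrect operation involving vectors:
(A) F⃗ = mv⃗

(A) F⃗ = mv⃗: LHS [L M T^-2], RHS [L M T^-1] ✗ — mass times velocity is momentum, not force; should be ma⃗
(B) F⃗ = ma⃗: LHS [L M T^-2], RHS [L M T^-2] ✓ — Force and acceleration are vectors, mass is a scalar
(C) a⃗ = F⃗/m: LHS [L T^-2], RHS [L T^-2] ✓ — force (vector) divided by mass (scalar)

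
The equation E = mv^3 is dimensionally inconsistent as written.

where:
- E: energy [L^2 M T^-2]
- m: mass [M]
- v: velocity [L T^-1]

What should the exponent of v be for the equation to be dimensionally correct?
The exponent of v should be 2: E = mv^2

The LHS E has dimensions [L^2 M T^-2]; v has dimensions [L T^-1].
As written, the RHS mv^3 (exponent 3 on v) has dimensions [L^3 M T^-3], which does not match.
With exponent 2, the RHS mv^2 has dimensions [L^2 M T^-2], matching the LHS.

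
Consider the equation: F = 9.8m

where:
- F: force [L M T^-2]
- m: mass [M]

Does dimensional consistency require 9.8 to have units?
Yes

F has dimensions [L M T^-2], while m alone has dimensions [M]. For the equation to balance, the factor 9.8 must carry dimensions [L T^-2] — it is a dimensional constant (a numerical value of a physical quantity with its units suppressed), not a pure number.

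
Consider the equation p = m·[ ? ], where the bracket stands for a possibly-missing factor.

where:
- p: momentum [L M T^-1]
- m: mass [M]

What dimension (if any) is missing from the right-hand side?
[L T^-1] — velocity (e.g. v)

p has dimensions [L M T^-1]; m has dimensions [M].
The bracketed factor must supply [L M T^-1] / [M] = [L T^-1].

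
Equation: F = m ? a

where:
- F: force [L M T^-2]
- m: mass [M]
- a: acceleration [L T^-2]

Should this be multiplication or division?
multiplication (×): F = m × a

F [L M T^-2]; m [M]; a [L T^-2].
m × a → [L M T^-2] ✓
m ÷ a → [L^-1 M T^2] ✗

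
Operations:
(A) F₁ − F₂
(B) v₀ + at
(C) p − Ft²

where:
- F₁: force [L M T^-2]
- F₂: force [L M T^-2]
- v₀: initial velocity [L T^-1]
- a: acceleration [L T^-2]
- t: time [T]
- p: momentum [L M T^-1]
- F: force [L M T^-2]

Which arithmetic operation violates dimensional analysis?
(C) p − Ft²

(A) F₁ − F₂: F₁ [L M T^-2] and F₂ [L M T^-2] — same dimensions ✓
(B) v₀ + at: v₀ [L T^-1] and at [L T^-1] — same dimensions ✓
(C) p − Ft²: p [L M T^-1] and Ft² [L M] — different dimensions cannot be added/subtracted ✗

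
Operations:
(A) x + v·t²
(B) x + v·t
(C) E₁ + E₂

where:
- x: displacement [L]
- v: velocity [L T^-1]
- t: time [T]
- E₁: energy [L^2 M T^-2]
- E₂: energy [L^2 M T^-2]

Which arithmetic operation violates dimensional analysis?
(A) x + v·t²

(A) x + v·t²: x [L] and v·t² [L T] — different dimensions cannot be added/subtracted ✗
(B) x + v·t: x [L] and v·t [L] — same dimensions ✓
(C) E₁ + E₂: E₁ [L^2 M T^-2] and E₂ [L^2 M T^-2] — same dimensions ✓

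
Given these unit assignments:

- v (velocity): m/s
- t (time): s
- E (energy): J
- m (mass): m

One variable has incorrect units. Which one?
m

The variable m (mass) should have units kg, not m.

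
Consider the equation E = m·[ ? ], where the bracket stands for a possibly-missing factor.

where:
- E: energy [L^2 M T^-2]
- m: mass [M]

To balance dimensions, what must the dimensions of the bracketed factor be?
[L^2 T^-2] — velocity squared (e.g. v²)

E has dimensions [L^2 M T^-2]; m has dimensions [M].
The bracketed factor must supply [L^2 M T^-2] / [M] = [L^2 T^-2].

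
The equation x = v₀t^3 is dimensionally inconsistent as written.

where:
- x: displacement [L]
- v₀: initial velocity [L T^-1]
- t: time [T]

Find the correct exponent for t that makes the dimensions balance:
The exponent of t should be 1: x = v₀t

The LHS x has dimensions [L]; t has dimensions [T].
As written, the RHS v₀t^3 (exponent 3 on t) has dimensions [L T^2], which does not match.
With exponent 1, the RHS v₀t has dimensions [L], matching the LHS.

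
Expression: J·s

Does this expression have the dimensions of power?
No

The expression J·s has dimensions [L^2 M T^-1], but power has dimensions [L^2 M T^-3].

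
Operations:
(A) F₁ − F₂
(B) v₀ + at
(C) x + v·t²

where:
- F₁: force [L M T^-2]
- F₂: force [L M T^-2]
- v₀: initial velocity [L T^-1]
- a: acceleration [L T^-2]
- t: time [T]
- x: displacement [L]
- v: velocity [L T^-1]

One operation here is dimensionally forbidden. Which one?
(C) x + v·t²

(A) F₁ − F₂: F₁ [L M T^-2] and F₂ [L M T^-2] — same dimensions ✓
(B) v₀ + at: v₀ [L T^-1] and at [L T^-1] — same dimensions ✓
(C) x + v·t²: x [L] and v·t² [L T] — different dimensions cannot be added/subtracted ✗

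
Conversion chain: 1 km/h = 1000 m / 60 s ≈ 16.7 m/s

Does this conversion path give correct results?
The chain is incorrect (it contains an error).

Incorrect: 1 h = 3600 s, not 60 s (1 km/h ≈ 0.278 m/s)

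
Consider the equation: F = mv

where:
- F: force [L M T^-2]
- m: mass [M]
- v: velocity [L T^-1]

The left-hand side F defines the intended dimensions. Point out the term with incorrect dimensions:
The right-hand side term mv

F has dimensions [L M T^-2], but mv has dimensions [L M T^-1], so the term mv is dimensionally wrong for F.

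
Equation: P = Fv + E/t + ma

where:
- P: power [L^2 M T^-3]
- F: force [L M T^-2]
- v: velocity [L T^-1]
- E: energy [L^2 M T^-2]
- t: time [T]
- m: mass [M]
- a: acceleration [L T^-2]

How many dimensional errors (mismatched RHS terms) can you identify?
1

LHS P: [L^2 M T^-3]
- Fv: [L^2 M T^-3] ✓
- E/t: [L^2 M T^-3] ✓
- ma: [L M T^-2] ✗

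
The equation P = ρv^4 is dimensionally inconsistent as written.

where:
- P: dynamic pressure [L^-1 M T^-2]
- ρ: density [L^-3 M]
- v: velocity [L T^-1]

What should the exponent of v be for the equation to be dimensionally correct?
The exponent of v should be 2: P = ρv^2

The LHS P has dimensions [L^-1 M T^-2]; v has dimensions [L T^-1].
As written, the RHS ρv^4 (exponent 4 on v) has dimensions [L M T^-4], which does not match.
With exponent 2, the RHS ρv^2 has dimensions [L^-1 M T^-2], matching the LHS.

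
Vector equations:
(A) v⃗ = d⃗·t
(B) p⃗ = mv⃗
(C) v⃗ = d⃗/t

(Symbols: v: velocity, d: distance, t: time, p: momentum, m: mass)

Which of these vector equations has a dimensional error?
(A) v⃗ = d⃗·t

(A) v⃗ = d⃗·t: LHS [L T^-1], RHS [L T] ✗ — velocity is displacement per time; should be d⃗/t
(B) p⃗ = mv⃗: LHS [L M T^-1], RHS [L M T^-1] ✓ — mass (scalar) times velocity (vector)
(C) v⃗ = d⃗/t: LHS [L T^-1], RHS [L T^-1] ✓ — displacement (vector) divided by time (scalar)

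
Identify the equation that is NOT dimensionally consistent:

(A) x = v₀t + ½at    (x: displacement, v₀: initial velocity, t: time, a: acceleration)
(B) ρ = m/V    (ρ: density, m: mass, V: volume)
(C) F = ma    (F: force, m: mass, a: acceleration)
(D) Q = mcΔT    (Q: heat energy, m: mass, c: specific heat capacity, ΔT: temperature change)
(A) x = v₀t + ½at

The equation (A) x = v₀t + ½at is dimensionally incorrect.

LHS (x): [L]
RHS terms:
  - v₀t: [L] ✓
  - ½at: [L T^-1] ✗ (does not match LHS)

The dimensions do not match. The other three equations balance.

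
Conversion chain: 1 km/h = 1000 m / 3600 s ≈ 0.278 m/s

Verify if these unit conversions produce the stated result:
The chain is correct (no errors).

Correct: 1 km = 1000 m, 1 h = 3600 s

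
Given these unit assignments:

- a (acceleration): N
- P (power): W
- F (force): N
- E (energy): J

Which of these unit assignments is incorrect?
a

The variable a (acceleration) should have units m/s², not N.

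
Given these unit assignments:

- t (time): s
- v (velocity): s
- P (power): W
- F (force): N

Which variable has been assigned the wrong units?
v

The variable v (velocity) should have units m/s, not s.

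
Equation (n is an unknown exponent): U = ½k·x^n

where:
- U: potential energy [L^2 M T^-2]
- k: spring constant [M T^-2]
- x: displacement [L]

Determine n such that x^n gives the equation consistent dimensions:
n = 2

U has dimensions [L^2 M T^-2]; x has dimensions [L].
The rest of the RHS has dimensions [M T^-2], so x^n must supply [L^2].
With n = 2: ½k·x^2 has dimensions [L^2 M T^-2], matching the LHS ✓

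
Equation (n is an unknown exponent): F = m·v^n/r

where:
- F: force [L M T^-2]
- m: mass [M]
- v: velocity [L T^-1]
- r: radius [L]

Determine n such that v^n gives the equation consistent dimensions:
n = 2

F has dimensions [L M T^-2]; v has dimensions [L T^-1].
The rest of the RHS has dimensions [L^-1 M], so v^n must supply [L^2 T^-2].
With n = 2: m·v^2/r has dimensions [L M T^-2], matching the LHS ✓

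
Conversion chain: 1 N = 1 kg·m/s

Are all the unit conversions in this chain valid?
The chain is incorrect (it contains an error).

Incorrect: Newton is kg·m/s², not kg·m/s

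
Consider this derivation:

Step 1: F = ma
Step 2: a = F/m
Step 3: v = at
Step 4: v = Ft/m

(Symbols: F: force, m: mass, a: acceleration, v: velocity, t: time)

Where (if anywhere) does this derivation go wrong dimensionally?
No step introduces an error — all steps are dimensionally consistent.

Step 1: F = ma → LHS [L M T^-2], RHS [L M T^-2] ✓
Step 2: a = F/m → LHS [L T^-2], RHS [L T^-2] ✓
Step 3: v = at → LHS [L T^-1], RHS [L T^-1] ✓
Step 4: v = Ft/m → LHS [L T^-1], RHS [L T^-1] ✓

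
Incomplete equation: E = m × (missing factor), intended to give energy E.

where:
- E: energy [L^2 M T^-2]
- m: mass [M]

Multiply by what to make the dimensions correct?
v² (velocity squared), dimensions [L^2 T^-2]

E has dimensions [L^2 M T^-2] and m has dimensions [M].
The missing factor must have dimensions [L^2 M T^-2] / [M] = [L^2 T^-2], i.e. velocity squared (v²).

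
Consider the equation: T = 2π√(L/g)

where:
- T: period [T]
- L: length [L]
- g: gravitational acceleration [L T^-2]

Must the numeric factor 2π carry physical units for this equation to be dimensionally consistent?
No

T has dimensions [T] and √(L/g) already has dimensions [T], so the equation balances without 2π contributing any dimensions. 2π is a pure (dimensionless) number; changing or removing it would not affect dimensional consistency.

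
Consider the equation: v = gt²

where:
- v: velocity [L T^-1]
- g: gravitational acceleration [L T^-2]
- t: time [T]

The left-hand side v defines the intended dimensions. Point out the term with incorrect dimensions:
The right-hand side term gt²

v has dimensions [L T^-1], but gt² has dimensions [L], so the term gt² is dimensionally wrong for v.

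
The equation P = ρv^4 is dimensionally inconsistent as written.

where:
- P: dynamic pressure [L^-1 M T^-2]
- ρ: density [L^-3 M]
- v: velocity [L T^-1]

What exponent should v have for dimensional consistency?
The exponent of v should be 2: P = ρv^2

The LHS P has dimensions [L^-1 M T^-2]; v has dimensions [L T^-1].
As written, the RHS ρv^4 (exponent 4 on v) has dimensions [L M T^-4], which does not match.
With exponent 2, the RHS ρv^2 has dimensions [L^-1 M T^-2], matching the LHS.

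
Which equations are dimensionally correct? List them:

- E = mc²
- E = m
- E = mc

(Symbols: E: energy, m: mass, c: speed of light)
Dimensionally correct: E = mc²
Dimensionally incorrect: E = m, E = mc
Ordered (correct first, then incorrect): E = mc², E = m, E = mc

- E = mc²: LHS [L^2 M T^-2], RHS [L^2 M T^-2] → correct ✓
- E = m: LHS [L^2 M T^-2], RHS [M] → incorrect ✗
- E = mc: LHS [L^2 M T^-2], RHS [L M T^-1] → incorrect ✗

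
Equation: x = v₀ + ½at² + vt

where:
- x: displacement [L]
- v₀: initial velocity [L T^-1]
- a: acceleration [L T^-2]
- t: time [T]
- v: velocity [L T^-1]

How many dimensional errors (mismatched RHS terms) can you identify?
1

LHS x: [L]
- v₀: [L T^-1] ✗
- ½at²: [L] ✓
- vt: [L] ✓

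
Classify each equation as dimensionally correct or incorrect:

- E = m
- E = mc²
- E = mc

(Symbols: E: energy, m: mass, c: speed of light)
Dimensionally correct: E = mc²
Dimensionally incorrect: E = m, E = mc
Ordered (correct first, then incorrect): E = mc², E = m, E = mc

- E = m: LHS [L^2 M T^-2], RHS [M] → incorrect ✗
- E = mc²: LHS [L^2 M T^-2], RHS [L^2 M T^-2] → correct ✓
- E = mc: LHS [L^2 M T^-2], RHS [L M T^-1] → incorrect ✗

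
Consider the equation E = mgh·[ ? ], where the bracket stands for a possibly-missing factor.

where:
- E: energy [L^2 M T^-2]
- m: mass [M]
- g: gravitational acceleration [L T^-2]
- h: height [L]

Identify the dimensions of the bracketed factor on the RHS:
Nothing is missing — the bracketed factor must be dimensionless.

E has dimensions [L^2 M T^-2] and mgh already has dimensions [L^2 M T^-2], so E = mgh is dimensionally complete.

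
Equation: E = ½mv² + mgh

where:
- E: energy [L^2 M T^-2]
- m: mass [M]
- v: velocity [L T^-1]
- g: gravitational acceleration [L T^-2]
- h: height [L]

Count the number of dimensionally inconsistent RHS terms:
0

LHS E: [L^2 M T^-2]
- ½mv²: [L^2 M T^-2] ✓
- mgh: [L^2 M T^-2] ✓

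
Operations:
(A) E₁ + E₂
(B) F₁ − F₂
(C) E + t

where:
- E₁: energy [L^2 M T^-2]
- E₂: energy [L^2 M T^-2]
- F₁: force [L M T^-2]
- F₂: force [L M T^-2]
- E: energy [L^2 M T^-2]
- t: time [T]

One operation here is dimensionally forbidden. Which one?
(C) E + t

(A) E₁ + E₂: E₁ [L^2 M T^-2] and E₂ [L^2 M T^-2] — same dimensions ✓
(B) F₁ − F₂: F₁ [L M T^-2] and F₂ [L M T^-2] — same dimensions ✓
(C) E + t: E [L^2 M T^-2] and t [T] — different dimensions cannot be added/subtracted ✗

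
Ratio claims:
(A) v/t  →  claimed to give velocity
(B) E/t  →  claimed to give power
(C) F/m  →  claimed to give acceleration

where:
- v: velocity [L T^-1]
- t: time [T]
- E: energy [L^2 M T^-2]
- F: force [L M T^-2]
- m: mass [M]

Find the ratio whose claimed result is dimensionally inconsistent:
(A) v/t does not give velocity

(A) v/t: [L T^-2] ≠ velocity [L T^-1] ✗
(B) E/t: [L^2 M T^-3] = power [L^2 M T^-3] ✓
(C) F/m: [L T^-2] = acceleration [L T^-2] ✓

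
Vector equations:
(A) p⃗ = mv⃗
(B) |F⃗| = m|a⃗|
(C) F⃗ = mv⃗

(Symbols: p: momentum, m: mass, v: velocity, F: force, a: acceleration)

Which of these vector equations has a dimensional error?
(C) F⃗ = mv⃗

(A) p⃗ = mv⃗: LHS [L M T^-1], RHS [L M T^-1] ✓ — mass (scalar) times velocity (vector)
(B) |F⃗| = m|a⃗|: LHS [L M T^-2], RHS [L M T^-2] ✓ — magnitudes of vectors are scalars
(C) F⃗ = mv⃗: LHS [L M T^-2], RHS [L M T^-1] ✗ — mass times velocity is momentum, not force; should be ma⃗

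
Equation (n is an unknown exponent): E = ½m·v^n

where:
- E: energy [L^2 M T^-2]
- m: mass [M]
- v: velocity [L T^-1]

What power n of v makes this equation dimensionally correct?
n = 2

E has dimensions [L^2 M T^-2]; v has dimensions [L T^-1].
The rest of the RHS has dimensions [M], so v^n must supply [L^2 T^-2].
With n = 2: ½m·v^2 has dimensions [L^2 M T^-2], matching the LHS ✓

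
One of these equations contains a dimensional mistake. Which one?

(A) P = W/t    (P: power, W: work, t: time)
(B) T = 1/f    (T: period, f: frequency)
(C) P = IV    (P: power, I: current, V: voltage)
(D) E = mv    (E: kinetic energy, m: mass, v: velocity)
(D) E = mv

The equation (D) E = mv is dimensionally incorrect.

LHS (E): [L^2 M T^-2]
RHS (mv): [L M T^-1] ✗

The dimensions do not match. The other three equations balance.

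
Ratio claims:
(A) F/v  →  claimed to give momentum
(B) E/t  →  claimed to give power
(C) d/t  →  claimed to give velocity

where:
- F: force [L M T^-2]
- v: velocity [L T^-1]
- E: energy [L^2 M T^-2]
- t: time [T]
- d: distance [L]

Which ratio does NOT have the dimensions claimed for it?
(A) F/v does not give momentum

(A) F/v: [M T^-1] ≠ momentum [L M T^-1] ✗
(B) E/t: [L^2 M T^-3] = power [L^2 M T^-3] ✓
(C) d/t: [L T^-1] = velocity [L T^-1] ✓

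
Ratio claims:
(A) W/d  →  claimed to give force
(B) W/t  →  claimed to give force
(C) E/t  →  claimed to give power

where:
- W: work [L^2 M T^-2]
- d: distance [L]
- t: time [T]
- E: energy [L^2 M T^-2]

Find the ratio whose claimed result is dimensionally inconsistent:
(B) W/t does not give force

(A) W/d: [L M T^-2] = force [L M T^-2] ✓
(B) W/t: [L^2 M T^-3] ≠ force [L M T^-2] ✗
(C) E/t: [L^2 M T^-3] = power [L^2 M T^-3] ✓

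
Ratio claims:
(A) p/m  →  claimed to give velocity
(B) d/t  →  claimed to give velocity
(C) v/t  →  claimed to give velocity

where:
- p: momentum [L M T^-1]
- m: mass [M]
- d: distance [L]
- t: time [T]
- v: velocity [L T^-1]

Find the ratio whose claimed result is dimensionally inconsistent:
(C) v/t does not give velocity

(A) p/m: [L T^-1] = velocity [L T^-1] ✓
(B) d/t: [L T^-1] = velocity [L T^-1] ✓
(C) v/t: [L T^-2] ≠ velocity [L T^-1] ✗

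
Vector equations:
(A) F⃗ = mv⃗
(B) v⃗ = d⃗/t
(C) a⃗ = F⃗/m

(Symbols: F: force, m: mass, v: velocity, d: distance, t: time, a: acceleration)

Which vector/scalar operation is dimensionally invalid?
(A) F⃗ = mv⃗

(A) F⃗ = mv⃗: LHS [L M T^-2], RHS [L M T^-1] ✗ — mass times velocity is momentum, not force; should be ma⃗
(B) v⃗ = d⃗/t: LHS [L T^-1], RHS [L T^-1] ✓ — displacement (vector) divided by time (scalar)
(C) a⃗ = F⃗/m: LHS [L T^-2], RHS [L T^-2] ✓ — force (vector) divided by mass (scalar)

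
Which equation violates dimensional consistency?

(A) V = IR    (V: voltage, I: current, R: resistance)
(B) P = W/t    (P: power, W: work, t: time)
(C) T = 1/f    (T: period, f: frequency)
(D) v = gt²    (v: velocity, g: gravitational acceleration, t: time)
(D) v = gt²

The equation (D) v = gt² is dimensionally incorrect.

LHS (v): [L T^-1]
RHS (gt²): [L] ✗

The dimensions do not match. The other three equations balance.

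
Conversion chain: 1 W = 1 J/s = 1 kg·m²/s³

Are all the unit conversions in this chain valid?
The chain is correct (no errors).

Correct: Watt is Joule per second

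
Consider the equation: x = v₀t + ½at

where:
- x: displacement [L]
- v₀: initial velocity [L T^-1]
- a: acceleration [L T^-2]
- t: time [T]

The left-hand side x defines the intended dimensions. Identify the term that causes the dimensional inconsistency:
The term ½at

Checking each RHS term against the LHS:
- v₀t: [L] — matches x [L] ✓
- ½at: [L T^-1] — does NOT match x [L] ✗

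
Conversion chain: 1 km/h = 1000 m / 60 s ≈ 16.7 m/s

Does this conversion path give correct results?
The chain is incorrect (it contains an error).

Incorrect: 1 h = 3600 s, not 60 s (1 km/h ≈ 0.278 m/s)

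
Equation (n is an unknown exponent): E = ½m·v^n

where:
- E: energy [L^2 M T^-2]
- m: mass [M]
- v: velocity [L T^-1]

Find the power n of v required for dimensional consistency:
n = 2

E has dimensions [L^2 M T^-2]; v has dimensions [L T^-1].
The rest of the RHS has dimensions [M], so v^n must supply [L^2 T^-2].
With n = 2: ½m·v^2 has dimensions [L^2 M T^-2], matching the LHS ✓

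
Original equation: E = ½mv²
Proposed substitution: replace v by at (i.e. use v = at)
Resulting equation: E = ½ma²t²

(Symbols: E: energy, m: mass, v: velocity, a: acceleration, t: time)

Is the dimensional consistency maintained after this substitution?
Yes

[v] = [L T^-1] and [at] = [L T^-1]. These match, so the substitution replaces a quantity by one of the same dimensions and the result E = ½ma²t² has LHS [L^2 M T^-2] vs RHS [L^2 M T^-2] — still consistent.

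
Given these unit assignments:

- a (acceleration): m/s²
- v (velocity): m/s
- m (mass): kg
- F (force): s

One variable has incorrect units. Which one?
F

The variable F (force) should have units N, not s.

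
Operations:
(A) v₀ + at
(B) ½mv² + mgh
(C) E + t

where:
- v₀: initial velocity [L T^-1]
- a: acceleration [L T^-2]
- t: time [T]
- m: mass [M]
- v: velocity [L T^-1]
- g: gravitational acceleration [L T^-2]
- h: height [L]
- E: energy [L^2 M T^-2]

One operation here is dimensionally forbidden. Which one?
(C) E + t

(A) v₀ + at: v₀ [L T^-1] and at [L T^-1] — same dimensions ✓
(B) ½mv² + mgh: ½mv² [L^2 M T^-2] and mgh [L^2 M T^-2] — same dimensions ✓
(C) E + t: E [L^2 M T^-2] and t [T] — different dimensions cannot be added/subtracted ✗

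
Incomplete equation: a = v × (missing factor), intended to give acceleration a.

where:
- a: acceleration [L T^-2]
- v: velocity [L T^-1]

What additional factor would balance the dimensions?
1/t (inverse time), dimensions [T^-1]

a has dimensions [L T^-2] and v has dimensions [L T^-1].
The missing factor must have dimensions [L T^-2] / [L T^-1] = [T^-1], i.e. inverse time (1/t).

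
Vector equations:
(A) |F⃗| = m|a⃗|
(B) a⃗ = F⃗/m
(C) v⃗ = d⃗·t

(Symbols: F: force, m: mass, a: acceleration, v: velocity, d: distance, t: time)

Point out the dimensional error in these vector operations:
(C) v⃗ = d⃗·t

(A) |F⃗| = m|a⃗|: LHS [L M T^-2], RHS [L M T^-2] ✓ — magnitudes of vectors are scalars
(B) a⃗ = F⃗/m: LHS [L T^-2], RHS [L T^-2] ✓ — force (vector) divided by mass (scalar)
(C) v⃗ = d⃗·t: LHS [L T^-1], RHS [L T] ✗ — velocity is displacement per time; should be d⃗/t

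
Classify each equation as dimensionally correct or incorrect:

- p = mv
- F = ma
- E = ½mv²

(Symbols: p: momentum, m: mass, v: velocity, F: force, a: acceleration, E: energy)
Dimensionally correct: p = mv, F = ma, E = ½mv²
Dimensionally incorrect: none
Ordered (correct first, then incorrect): p = mv, F = ma, E = ½mv²

- p = mv: LHS [L M T^-1], RHS [L M T^-1] → correct ✓
- F = ma: LHS [L M T^-2], RHS [L M T^-2] → correct ✓
- E = ½mv²: LHS [L^2 M T^-2], RHS [L^2 M T^-2] → correct ✓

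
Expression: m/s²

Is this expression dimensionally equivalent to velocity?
No

The expression m/s² has dimensions [L T^-2], but velocity has dimensions [L T^-1].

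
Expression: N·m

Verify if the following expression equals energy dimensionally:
Yes

The expression N·m has dimensions [L^2 M T^-2], which is exactly energy [L^2 M T^-2].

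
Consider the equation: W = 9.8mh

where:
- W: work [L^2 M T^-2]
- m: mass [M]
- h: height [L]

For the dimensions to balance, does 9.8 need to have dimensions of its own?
Yes

W has dimensions [L^2 M T^-2], while mh alone has dimensions [L M]. For the equation to balance, the factor 9.8 must carry dimensions [L T^-2] — it is a dimensional constant (a numerical value of a physical quantity with its units suppressed), not a pure number.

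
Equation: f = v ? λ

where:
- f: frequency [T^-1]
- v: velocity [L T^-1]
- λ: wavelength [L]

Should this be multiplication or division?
division (÷): f = v ÷ λ

f [T^-1]; v [L T^-1]; λ [L].
v × λ → [L^2 T^-1] ✗
v ÷ λ → [T^-1] ✓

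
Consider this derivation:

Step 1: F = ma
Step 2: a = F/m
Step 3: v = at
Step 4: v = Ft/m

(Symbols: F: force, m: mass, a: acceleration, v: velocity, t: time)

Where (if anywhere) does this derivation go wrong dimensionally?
No step introduces an error — all steps are dimensionally consistent.

Step 1: F = ma → LHS [L M T^-2], RHS [L M T^-2] ✓
Step 2: a = F/m → LHS [L T^-2], RHS [L T^-2] ✓
Step 3: v = at → LHS [L T^-1], RHS [L T^-1] ✓
Step 4: v = Ft/m → LHS [L T^-1], RHS [L T^-1] ✓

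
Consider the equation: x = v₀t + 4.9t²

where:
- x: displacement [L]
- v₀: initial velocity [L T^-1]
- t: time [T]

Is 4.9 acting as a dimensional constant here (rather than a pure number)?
Yes

x has dimensions [L], while t² alone has dimensions [T^2]. For the equation to balance, the factor 4.9 must carry dimensions [L T^-2] — it is a dimensional constant (a numerical value of a physical quantity with its units suppressed), not a pure number.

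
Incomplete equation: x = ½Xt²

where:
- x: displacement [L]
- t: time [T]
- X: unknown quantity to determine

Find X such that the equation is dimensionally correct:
X = a (acceleration), dimensions [L T^-2]

x has dimensions [L]; the rest of the RHS (½ t²) has dimensions [T^2].
So X must have dimensions [L T^-2] — X = a (acceleration).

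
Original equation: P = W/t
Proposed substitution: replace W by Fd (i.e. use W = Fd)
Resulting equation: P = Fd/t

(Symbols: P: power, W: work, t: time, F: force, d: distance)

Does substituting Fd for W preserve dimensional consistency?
Yes

[W] = [L^2 M T^-2] and [Fd] = [L^2 M T^-2]. These match, so the substitution replaces a quantity by one of the same dimensions and the result P = Fd/t has LHS [L^2 M T^-3] vs RHS [L^2 M T^-3] — still consistent.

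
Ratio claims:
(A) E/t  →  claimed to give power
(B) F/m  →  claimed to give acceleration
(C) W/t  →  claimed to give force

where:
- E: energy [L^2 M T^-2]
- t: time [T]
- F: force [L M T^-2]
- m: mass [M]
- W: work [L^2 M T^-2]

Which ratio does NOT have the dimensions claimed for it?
(C) W/t does not give force

(A) E/t: [L^2 M T^-3] = power [L^2 M T^-3] ✓
(B) F/m: [L T^-2] = acceleration [L T^-2] ✓
(C) W/t: [L^2 M T^-3] ≠ force [L M T^-2] ✗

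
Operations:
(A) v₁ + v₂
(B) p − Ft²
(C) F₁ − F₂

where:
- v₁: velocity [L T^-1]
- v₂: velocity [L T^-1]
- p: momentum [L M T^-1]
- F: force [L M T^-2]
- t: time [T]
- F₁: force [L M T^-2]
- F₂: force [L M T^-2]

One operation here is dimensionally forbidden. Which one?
(B) p − Ft²

(A) v₁ + v₂: v₁ [L T^-1] and v₂ [L T^-1] — same dimensions ✓
(B) p − Ft²: p [L M T^-1] and Ft² [L M] — different dimensions cannot be added/subtracted ✗
(C) F₁ − F₂: F₁ [L M T^-2] and F₂ [L M T^-2] — same dimensions ✓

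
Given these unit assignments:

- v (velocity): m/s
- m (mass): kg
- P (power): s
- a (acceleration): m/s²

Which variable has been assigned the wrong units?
P

The variable P (power) should have units W, not s.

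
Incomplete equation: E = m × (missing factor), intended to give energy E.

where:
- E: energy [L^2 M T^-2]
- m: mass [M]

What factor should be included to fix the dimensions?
v² (velocity squared), dimensions [L^2 T^-2]

E has dimensions [L^2 M T^-2] and m has dimensions [M].
The missing factor must have dimensions [L^2 M T^-2] / [M] = [L^2 T^-2], i.e. velocity squared (v²).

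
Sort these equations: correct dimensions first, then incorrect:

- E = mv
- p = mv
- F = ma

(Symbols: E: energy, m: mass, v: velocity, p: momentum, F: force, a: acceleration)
Dimensionally correct: p = mv, F = ma
Dimensionally incorrect: E = mv
Ordered (correct first, then incorrect): p = mv, F = ma, E = mv

- E = mv: LHS [L^2 M T^-2], RHS [L M T^-1] → incorrect ✗
- p = mv: LHS [L M T^-1], RHS [L M T^-1] → correct ✓
- F = ma: LHS [L M T^-2], RHS [L M T^-2] → correct ✓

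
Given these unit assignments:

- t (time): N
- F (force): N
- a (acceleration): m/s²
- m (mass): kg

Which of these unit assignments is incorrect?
t

The variable t (time) should have units s, not N.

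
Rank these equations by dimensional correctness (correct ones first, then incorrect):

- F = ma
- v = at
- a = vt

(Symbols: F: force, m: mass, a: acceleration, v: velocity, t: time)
Dimensionally correct: F = ma, v = at
Dimensionally incorrect: a = vt
Ordered (correct first, then incorrect): F = ma, v = at, a = vt

- F = ma: LHS [L M T^-2], RHS [L M T^-2] → correct ✓
- v = at: LHS [L T^-1], RHS [L T^-1] → correct ✓
- a = vt: LHS [L T^-2], RHS [L] → incorrect ✗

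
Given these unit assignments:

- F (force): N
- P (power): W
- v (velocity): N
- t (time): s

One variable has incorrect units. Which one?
v

The variable v (velocity) should have units m/s, not N.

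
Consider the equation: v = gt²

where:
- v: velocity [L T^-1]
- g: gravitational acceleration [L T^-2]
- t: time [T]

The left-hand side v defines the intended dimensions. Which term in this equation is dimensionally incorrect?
The right-hand side term gt²

v has dimensions [L T^-1], but gt² has dimensions [L], so the term gt² is dimensionally wrong for v.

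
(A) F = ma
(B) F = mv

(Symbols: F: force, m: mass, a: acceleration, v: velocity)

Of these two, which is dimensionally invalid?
(B)

(A) F = ma: LHS [L M T^-2], RHS [L M T^-2] ✓
(B) F = mv: LHS [L M T^-2], RHS [L M T^-1] ✗

Expression (B) F = mv is dimensionally incorrect.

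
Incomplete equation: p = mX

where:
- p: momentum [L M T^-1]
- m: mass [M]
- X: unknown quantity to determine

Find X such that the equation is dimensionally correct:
X = v (velocity), dimensions [L T^-1]

p has dimensions [L M T^-1]; the rest of the RHS (m) has dimensions [M].
So X must have dimensions [L T^-1] — X = v (velocity).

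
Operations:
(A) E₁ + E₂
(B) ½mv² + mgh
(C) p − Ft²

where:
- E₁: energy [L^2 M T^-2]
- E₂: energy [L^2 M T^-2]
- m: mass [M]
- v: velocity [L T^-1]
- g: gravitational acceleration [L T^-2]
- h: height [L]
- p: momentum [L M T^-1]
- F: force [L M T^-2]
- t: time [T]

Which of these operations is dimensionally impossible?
(C) p − Ft²

(A) E₁ + E₂: E₁ [L^2 M T^-2] and E₂ [L^2 M T^-2] — same dimensions ✓
(B) ½mv² + mgh: ½mv² [L^2 M T^-2] and mgh [L^2 M T^-2] — same dimensions ✓
(C) p − Ft²: p [L M T^-1] and Ft² [L M] — different dimensions cannot be added/subtracted ✗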